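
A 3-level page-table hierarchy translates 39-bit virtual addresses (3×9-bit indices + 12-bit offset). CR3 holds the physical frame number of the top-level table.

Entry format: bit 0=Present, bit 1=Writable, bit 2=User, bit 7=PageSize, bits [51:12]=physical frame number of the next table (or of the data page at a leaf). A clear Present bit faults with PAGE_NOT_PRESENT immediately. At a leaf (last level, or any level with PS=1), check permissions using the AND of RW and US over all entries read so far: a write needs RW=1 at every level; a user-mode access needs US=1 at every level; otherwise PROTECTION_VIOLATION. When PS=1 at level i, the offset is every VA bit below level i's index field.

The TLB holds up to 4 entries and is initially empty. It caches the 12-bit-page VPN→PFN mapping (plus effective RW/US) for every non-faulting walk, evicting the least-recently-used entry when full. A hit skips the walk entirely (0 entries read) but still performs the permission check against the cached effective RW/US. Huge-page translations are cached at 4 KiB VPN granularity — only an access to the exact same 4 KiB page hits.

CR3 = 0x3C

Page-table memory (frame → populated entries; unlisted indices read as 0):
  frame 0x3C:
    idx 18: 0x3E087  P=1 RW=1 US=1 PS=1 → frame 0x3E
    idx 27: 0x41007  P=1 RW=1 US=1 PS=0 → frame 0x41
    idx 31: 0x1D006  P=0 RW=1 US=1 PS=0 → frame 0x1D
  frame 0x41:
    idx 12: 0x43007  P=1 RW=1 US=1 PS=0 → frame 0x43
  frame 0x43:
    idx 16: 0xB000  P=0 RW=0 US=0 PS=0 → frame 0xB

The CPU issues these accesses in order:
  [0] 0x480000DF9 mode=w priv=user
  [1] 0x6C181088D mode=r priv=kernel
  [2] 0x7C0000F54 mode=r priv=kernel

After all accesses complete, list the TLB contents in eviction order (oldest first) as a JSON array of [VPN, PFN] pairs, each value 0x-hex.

Trace:
#0 VA=0x480000DF9 (w,user):
  lvl0: tbl 0x3C, slot 18 ⇒ 0x3E087 (P1/RW1/US1/PS1)
  ⇒ phys 0x3EDF9 (huge @L0)  [1 reads]
#1 VA=0x6C181088D (r,kernel):
  lvl0: tbl 0x3C, slot 27 ⇒ 0x41007 (P1/RW1/US1/PS0)
  lvl1: tbl 0x41, slot 12 ⇒ 0x43007 (P1/RW1/US1/PS0)
  lvl2: tbl 0x43, slot 16 ⇒ 0xB000 (P0/RW0/US0/PS0)
  ✗ PAGE_NOT_PRESENT  [3 reads]
#2 VA=0x7C0000F54 (r,kernel):
  lvl0: tbl 0x3C, slot 31 ⇒ 0x1D006 (P0/RW1/US1/PS0)
  ✗ PAGE_NOT_PRESENT  [1 reads]

TLB: [["0x480000", "0x3E"]]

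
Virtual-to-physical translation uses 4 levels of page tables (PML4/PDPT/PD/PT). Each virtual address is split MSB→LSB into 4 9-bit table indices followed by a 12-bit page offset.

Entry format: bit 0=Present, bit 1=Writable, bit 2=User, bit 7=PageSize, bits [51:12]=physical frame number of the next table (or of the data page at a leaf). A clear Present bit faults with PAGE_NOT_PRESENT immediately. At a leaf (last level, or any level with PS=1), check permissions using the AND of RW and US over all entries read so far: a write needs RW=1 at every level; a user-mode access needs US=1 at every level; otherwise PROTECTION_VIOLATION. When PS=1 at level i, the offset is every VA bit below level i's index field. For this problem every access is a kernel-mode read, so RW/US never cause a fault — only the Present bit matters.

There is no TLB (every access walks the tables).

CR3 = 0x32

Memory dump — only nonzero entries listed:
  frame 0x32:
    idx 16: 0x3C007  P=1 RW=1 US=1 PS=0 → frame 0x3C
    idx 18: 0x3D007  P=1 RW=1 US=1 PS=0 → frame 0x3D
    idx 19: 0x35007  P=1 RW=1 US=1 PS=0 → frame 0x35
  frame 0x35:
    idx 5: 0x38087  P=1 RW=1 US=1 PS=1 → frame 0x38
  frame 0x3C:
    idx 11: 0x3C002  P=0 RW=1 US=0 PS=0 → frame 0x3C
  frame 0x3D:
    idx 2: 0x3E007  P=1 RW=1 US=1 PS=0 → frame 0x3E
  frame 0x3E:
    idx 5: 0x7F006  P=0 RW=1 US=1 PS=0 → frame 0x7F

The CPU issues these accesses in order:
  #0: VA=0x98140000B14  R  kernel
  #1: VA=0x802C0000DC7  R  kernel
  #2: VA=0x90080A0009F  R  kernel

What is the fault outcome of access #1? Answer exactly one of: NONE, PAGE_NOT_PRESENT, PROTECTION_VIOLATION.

Walk each access:
#0 VA=0x98140000B14 (r,kernel):
  [0] read 0x32 idx=19: raw=0x35007 flags P=1 W=1 U=1 S=0
  [1] read 0x35 idx=5: raw=0x38087 flags P=1 W=1 U=1 S=1
  → PA=0x38B14 (huge @L1)  (2 entries read)
#1 VA=0x802C0000DC7 (r,kernel):
  [0] read 0x32 idx=16: raw=0x3C007 flags P=1 W=1 U=1 S=0
  [1] read 0x3C idx=11: raw=0x3C002 flags P=0 W=1 U=0 S=0
  → PAGE_NOT_PRESENT  (2 entries read)
#2 VA=0x90080A0009F (r,kernel):
  [0] read 0x32 idx=18: raw=0x3D007 flags P=1 W=1 U=1 S=0
  [1] read 0x3D idx=2: raw=0x3E007 flags P=1 W=1 U=1 S=0
  [2] read 0x3E idx=5: raw=0x7F006 flags P=0 W=1 U=1 S=0
  → PAGE_NOT_PRESENT  (3 entries read)

Access #1 fault: PAGE_NOT_PRESENT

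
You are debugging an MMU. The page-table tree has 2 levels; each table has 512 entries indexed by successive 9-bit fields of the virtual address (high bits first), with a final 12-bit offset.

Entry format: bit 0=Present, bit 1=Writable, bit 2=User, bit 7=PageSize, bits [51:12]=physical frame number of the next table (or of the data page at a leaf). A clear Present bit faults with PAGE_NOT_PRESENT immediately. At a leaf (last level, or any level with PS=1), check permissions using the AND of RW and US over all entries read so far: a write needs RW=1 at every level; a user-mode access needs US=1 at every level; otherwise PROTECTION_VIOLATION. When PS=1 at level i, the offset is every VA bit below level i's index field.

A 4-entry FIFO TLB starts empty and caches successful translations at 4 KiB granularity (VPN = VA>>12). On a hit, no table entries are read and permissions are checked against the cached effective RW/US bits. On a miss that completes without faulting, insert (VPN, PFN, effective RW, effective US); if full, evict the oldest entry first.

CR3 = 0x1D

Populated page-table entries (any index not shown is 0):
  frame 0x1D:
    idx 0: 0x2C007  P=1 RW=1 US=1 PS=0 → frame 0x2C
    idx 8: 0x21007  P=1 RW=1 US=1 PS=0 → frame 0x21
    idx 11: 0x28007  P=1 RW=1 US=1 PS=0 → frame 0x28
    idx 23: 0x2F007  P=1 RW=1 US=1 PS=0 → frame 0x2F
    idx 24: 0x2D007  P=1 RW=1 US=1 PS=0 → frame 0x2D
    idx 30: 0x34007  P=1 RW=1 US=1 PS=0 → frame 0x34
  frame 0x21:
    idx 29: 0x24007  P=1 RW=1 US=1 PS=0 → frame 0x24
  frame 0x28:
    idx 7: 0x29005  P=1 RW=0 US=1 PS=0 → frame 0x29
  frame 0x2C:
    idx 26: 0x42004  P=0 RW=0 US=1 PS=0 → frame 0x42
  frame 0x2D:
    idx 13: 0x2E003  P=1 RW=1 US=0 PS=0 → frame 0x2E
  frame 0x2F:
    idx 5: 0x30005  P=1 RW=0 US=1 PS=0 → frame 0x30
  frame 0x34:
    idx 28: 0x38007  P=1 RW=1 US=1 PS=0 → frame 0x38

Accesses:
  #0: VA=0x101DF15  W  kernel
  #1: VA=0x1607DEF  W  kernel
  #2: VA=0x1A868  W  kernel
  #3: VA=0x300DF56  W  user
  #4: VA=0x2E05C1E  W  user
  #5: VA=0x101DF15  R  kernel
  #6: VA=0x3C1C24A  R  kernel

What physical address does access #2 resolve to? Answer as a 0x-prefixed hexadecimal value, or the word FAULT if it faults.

Trace:
#0 VA=0x101DF15 (w,kernel):
  [0] read 0x1D idx=8: raw=0x21007 flags P=1 W=1 U=1 S=0
  [1] read 0x21 idx=29: raw=0x24007 flags P=1 W=1 U=1 S=0
  → PA=0x24F15  (2 entries read)
#1 VA=0x1607DEF (w,kernel):
  [0] read 0x1D idx=11: raw=0x28007 flags P=1 W=1 U=1 S=0
  [1] read 0x28 idx=7: raw=0x29005 flags P=1 W=0 U=1 S=0
  → PROTECTION_VIOLATION  (2 entries read)
#2 VA=0x1A868 (w,kernel):
  [0] read 0x1D idx=0: raw=0x2C007 flags P=1 W=1 U=1 S=0
  [1] read 0x2C idx=26: raw=0x42004 flags P=0 W=0 U=1 S=0
  → PAGE_NOT_PRESENT  (2 entries read)
#3 VA=0x300DF56 (w,user):
  [0] read 0x1D idx=24: raw=0x2D007 flags P=1 W=1 U=1 S=0
  [1] read 0x2D idx=13: raw=0x2E003 flags P=1 W=1 U=0 S=0
  → PROTECTION_VIOLATION  (2 entries read)
#4 VA=0x2E05C1E (w,user):
  [0] read 0x1D idx=23: raw=0x2F007 flags P=1 W=1 U=1 S=0
  [1] read 0x2F idx=5: raw=0x30005 flags P=1 W=0 U=1 S=0
  → PROTECTION_VIOLATION  (2 entries read)
#5 VA=0x101DF15 (r,kernel):
  TLB hit vpn=0x101D → PA=0x24F15
#6 VA=0x3C1C24A (r,kernel):
  [0] read 0x1D idx=30: raw=0x34007 flags P=1 W=1 U=1 S=0
  [1] read 0x34 idx=28: raw=0x38007 flags P=1 W=1 U=1 S=0
  → PA=0x3824A  (2 entries read)

Access #2 PA: FAULT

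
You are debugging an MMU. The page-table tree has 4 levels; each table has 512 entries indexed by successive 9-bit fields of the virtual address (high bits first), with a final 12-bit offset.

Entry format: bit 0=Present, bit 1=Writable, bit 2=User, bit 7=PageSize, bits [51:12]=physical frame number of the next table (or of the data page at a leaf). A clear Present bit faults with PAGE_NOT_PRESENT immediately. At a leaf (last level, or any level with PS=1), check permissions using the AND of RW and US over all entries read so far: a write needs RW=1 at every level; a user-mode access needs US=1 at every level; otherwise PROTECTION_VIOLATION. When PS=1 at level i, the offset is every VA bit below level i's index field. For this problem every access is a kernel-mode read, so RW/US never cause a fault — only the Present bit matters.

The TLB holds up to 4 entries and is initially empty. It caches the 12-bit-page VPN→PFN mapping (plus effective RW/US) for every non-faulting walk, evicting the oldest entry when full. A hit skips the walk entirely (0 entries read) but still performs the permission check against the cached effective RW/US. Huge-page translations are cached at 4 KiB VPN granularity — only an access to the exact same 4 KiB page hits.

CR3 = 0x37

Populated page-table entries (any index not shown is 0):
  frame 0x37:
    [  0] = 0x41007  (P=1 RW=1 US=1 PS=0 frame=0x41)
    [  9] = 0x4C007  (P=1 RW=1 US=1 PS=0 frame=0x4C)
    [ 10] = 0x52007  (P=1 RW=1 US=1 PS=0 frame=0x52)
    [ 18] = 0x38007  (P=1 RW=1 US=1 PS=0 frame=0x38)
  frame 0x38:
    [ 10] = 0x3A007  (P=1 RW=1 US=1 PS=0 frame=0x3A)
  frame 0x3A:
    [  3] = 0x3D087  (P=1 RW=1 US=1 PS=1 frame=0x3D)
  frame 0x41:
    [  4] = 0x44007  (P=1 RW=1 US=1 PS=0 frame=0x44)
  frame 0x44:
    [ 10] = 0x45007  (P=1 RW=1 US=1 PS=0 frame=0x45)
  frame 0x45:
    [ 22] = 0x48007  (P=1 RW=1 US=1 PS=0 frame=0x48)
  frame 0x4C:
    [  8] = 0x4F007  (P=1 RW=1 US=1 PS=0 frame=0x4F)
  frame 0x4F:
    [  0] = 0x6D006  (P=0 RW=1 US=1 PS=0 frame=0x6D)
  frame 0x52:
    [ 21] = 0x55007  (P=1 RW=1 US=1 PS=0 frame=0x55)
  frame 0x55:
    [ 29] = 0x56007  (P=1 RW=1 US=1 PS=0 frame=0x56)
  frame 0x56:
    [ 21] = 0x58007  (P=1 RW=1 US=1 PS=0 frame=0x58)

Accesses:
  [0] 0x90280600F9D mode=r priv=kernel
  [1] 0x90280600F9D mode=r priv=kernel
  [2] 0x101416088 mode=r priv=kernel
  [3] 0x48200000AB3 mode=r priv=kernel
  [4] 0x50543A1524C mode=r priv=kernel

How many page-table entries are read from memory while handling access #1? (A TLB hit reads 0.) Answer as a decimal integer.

Per-access translation:
#0 VA=0x90280600F9D (r,kernel):
  [0] read 0x37 idx=18: raw=0x38007 flags P=1 W=1 U=1 S=0
  [1] read 0x38 idx=10: raw=0x3A007 flags P=1 W=1 U=1 S=0
  [2] read 0x3A idx=3: raw=0x3D087 flags P=1 W=1 U=1 S=1
  ✓ 0x3DF9D (huge @L2)  — 3 lookups
#1 VA=0x90280600F9D (r,kernel):
  TLB hit vpn=0x90280600 → PA=0x3DF9D
#2 VA=0x101416088 (r,kernel):
  [0] read 0x37 idx=0: raw=0x41007 flags P=1 W=1 U=1 S=0
  [1] read 0x41 idx=4: raw=0x44007 flags P=1 W=1 U=1 S=0
  [2] read 0x44 idx=10: raw=0x45007 flags P=1 W=1 U=1 S=0
  [3] read 0x45 idx=22: raw=0x48007 flags P=1 W=1 U=1 S=0
  ✓ 0x48088  — 4 lookups
#3 VA=0x48200000AB3 (r,kernel):
  [0] read 0x37 idx=9: raw=0x4C007 flags P=1 W=1 U=1 S=0
  [1] read 0x4C idx=8: raw=0x4F007 flags P=1 W=1 U=1 S=0
  [2] read 0x4F idx=0: raw=0x6D006 flags P=0 W=1 U=1 S=0
  ✗ PAGE_NOT_PRESENT  [3 reads]
#4 VA=0x50543A1524C (r,kernel):
  [0] read 0x37 idx=10: raw=0x52007 flags P=1 W=1 U=1 S=0
  [1] read 0x52 idx=21: raw=0x55007 flags P=1 W=1 U=1 S=0
  [2] read 0x55 idx=29: raw=0x56007 flags P=1 W=1 U=1 S=0
  [3] read 0x56 idx=21: raw=0x58007 flags P=1 W=1 U=1 S=0
  ✓ 0x5824C  — 4 lookups

Entries read for #1: 0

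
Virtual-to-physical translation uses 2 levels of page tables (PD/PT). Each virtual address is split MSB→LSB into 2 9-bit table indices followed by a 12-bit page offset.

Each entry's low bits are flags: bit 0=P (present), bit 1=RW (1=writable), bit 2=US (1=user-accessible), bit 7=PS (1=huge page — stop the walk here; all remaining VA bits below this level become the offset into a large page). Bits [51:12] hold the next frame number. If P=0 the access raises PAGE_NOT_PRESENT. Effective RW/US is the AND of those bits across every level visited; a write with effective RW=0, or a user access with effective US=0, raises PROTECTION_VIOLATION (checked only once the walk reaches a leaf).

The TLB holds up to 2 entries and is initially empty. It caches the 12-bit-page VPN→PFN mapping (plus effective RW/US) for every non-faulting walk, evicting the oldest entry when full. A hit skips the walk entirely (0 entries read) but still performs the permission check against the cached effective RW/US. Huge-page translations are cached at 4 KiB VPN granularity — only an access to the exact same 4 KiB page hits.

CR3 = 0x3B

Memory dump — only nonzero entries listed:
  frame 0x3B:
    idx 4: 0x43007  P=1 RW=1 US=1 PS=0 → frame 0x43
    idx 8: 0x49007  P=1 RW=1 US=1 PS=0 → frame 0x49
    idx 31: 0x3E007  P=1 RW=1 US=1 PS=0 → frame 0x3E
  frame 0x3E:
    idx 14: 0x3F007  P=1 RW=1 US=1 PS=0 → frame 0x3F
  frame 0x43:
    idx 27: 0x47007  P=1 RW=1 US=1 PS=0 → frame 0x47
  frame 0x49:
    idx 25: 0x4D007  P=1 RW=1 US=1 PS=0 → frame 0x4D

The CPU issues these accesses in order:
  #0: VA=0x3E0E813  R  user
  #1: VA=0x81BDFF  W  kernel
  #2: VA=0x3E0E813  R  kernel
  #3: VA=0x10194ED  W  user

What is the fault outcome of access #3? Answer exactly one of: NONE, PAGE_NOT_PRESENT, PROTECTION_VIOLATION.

Walk each access:
#0 VA=0x3E0E813 (r,user):
  [0] read 0x3B idx=31: raw=0x3E007 flags P=1 W=1 U=1 S=0
  [1] read 0x3E idx=14: raw=0x3F007 flags P=1 W=1 U=1 S=0
  ⇒ phys 0x3F813  [2 reads]
#1 VA=0x81BDFF (w,kernel):
  [0] read 0x3B idx=4: raw=0x43007 flags P=1 W=1 U=1 S=0
  [1] read 0x43 idx=27: raw=0x47007 flags P=1 W=1 U=1 S=0
  ⇒ phys 0x47DFF  [2 reads]
#2 VA=0x3E0E813 (r,kernel):
  TLB hit vpn=0x3E0E → PA=0x3F813
#3 VA=0x10194ED (w,user):
  [0] read 0x3B idx=8: raw=0x49007 flags P=1 W=1 U=1 S=0
  [1] read 0x49 idx=25: raw=0x4D007 flags P=1 W=1 U=1 S=0
  ⇒ phys 0x4D4ED  [2 reads]

Access #3 fault: NONE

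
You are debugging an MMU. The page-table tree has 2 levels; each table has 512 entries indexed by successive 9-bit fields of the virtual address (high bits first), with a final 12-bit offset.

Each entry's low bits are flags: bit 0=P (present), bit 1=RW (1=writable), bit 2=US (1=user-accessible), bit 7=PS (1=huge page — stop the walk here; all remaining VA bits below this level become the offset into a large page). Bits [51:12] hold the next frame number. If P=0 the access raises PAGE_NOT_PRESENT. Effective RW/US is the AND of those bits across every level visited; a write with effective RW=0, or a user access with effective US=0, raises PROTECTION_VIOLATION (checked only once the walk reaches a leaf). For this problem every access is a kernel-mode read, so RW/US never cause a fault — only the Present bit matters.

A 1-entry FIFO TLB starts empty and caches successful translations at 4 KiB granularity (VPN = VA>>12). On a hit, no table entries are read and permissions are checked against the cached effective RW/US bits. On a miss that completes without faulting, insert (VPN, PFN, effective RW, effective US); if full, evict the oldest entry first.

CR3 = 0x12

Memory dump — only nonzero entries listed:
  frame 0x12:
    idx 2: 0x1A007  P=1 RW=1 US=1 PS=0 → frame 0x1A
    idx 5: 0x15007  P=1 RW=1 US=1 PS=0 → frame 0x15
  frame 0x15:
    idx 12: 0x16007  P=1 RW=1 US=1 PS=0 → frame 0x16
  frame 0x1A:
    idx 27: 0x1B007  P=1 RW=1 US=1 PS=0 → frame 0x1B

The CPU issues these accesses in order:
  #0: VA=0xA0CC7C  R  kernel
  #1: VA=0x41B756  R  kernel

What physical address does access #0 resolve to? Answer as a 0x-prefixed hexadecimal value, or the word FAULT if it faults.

Walk each access:
#0 VA=0xA0CC7C (r,kernel):
  L0: frame=0x12 idx=5 entry=0x15007 [P=1 RW=1 US=1 PS=0]
  L1: frame=0x15 idx=12 entry=0x16007 [P=1 RW=1 US=1 PS=0]
  ✓ 0x16C7C  — 2 lookups
#1 VA=0x41B756 (r,kernel):
  L0: frame=0x12 idx=2 entry=0x1A007 [P=1 RW=1 US=1 PS=0]
  L1: frame=0x1A idx=27 entry=0x1B007 [P=1 RW=1 US=1 PS=0]
  ✓ 0x1B756  — 2 lookups

Access #0 PA: 0x16C7C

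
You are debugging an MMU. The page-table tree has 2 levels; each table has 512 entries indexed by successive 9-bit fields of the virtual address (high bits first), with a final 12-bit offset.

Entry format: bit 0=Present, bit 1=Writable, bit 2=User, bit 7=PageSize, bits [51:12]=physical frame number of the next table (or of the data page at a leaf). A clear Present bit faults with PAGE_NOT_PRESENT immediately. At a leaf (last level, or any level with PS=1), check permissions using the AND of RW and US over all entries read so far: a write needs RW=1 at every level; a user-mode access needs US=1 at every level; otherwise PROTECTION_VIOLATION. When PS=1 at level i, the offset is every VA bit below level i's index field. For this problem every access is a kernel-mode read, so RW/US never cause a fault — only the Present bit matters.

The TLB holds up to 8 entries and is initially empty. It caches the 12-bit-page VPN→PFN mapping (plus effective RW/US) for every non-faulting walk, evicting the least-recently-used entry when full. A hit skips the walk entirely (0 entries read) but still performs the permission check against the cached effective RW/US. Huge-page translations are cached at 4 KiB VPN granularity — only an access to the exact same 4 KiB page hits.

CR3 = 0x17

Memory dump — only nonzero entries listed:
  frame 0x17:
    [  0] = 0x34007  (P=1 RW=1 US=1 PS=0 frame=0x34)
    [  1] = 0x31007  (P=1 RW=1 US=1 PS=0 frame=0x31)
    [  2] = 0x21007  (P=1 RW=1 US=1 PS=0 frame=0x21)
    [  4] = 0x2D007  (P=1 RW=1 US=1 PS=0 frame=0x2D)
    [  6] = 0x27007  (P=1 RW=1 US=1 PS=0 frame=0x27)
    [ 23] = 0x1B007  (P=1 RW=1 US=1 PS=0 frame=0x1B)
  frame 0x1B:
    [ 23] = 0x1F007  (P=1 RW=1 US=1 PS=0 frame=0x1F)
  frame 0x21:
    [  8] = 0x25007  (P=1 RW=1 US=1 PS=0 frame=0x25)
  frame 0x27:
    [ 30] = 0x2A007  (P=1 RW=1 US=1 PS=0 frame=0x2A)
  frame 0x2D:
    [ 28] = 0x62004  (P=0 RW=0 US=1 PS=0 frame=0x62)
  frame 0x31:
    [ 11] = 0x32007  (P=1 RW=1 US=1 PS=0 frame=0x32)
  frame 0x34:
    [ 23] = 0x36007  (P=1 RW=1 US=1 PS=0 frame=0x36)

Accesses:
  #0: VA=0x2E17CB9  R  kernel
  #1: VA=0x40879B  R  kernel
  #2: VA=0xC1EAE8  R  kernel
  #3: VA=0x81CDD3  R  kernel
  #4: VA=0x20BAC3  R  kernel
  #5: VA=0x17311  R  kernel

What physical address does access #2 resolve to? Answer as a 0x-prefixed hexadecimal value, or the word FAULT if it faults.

Trace:
#0 VA=0x2E17CB9 (r,kernel):
  L0 @0x17[23] → 0x1B007  P=1,RW=1,US=1,PS=0
  L1 @0x1B[23] → 0x1F007  P=1,RW=1,US=1,PS=0
  ⇒ phys 0x1FCB9  [2 reads]
#1 VA=0x40879B (r,kernel):
  L0 @0x17[2] → 0x21007  P=1,RW=1,US=1,PS=0
  L1 @0x21[8] → 0x25007  P=1,RW=1,US=1,PS=0
  ⇒ phys 0x2579B  [2 reads]
#2 VA=0xC1EAE8 (r,kernel):
  L0 @0x17[6] → 0x27007  P=1,RW=1,US=1,PS=0
  L1 @0x27[30] → 0x2A007  P=1,RW=1,US=1,PS=0
  ⇒ phys 0x2AAE8  [2 reads]
#3 VA=0x81CDD3 (r,kernel):
  L0 @0x17[4] → 0x2D007  P=1,RW=1,US=1,PS=0
  L1 @0x2D[28] → 0x62004  P=0,RW=0,US=1,PS=0
  → PAGE_NOT_PRESENT  (2 entries read)
#4 VA=0x20BAC3 (r,kernel):
  L0 @0x17[1] → 0x31007  P=1,RW=1,US=1,PS=0
  L1 @0x31[11] → 0x32007  P=1,RW=1,US=1,PS=0
  ⇒ phys 0x32AC3  [2 reads]
#5 VA=0x17311 (r,kernel):
  L0 @0x17[0] → 0x34007  P=1,RW=1,US=1,PS=0
  L1 @0x34[23] → 0x36007  P=1,RW=1,US=1,PS=0
  ⇒ phys 0x36311  [2 reads]

Access #2 PA: 0x2AAE8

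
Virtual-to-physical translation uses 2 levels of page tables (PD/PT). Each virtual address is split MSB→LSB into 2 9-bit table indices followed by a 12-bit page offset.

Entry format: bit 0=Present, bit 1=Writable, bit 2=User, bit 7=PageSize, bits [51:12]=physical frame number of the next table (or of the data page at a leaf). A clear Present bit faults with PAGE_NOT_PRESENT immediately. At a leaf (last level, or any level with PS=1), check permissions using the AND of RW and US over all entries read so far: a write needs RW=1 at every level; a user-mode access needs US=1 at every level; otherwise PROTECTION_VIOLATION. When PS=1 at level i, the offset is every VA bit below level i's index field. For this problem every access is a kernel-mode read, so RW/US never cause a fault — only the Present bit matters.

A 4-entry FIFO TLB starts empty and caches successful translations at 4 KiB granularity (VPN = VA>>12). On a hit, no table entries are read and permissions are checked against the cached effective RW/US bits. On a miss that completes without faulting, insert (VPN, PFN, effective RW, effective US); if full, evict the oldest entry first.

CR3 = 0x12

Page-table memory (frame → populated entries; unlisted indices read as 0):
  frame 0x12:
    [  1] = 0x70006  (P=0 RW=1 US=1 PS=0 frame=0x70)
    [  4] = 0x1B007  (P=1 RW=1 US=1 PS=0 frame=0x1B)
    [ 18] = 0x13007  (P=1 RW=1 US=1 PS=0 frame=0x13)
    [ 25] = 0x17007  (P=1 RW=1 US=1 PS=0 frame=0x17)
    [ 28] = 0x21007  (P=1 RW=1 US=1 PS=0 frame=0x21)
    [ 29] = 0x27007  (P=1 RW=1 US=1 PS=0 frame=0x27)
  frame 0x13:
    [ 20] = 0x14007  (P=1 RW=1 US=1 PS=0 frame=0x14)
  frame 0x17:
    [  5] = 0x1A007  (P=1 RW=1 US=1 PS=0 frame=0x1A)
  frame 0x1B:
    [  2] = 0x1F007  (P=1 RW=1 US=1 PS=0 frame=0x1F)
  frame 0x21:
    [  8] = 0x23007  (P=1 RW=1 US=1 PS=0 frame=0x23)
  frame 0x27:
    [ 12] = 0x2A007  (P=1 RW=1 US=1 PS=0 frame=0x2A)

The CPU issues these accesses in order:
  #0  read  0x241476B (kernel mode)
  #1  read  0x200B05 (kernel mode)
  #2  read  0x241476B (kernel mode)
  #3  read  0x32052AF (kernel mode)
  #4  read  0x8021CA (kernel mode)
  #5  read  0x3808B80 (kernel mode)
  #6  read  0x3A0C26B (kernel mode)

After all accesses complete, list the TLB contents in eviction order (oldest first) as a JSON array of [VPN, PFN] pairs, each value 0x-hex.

Trace:
#0 VA=0x241476B (r,kernel):
  L0: frame=0x12 idx=18 entry=0x13007 [P=1 RW=1 US=1 PS=0]
  L1: frame=0x13 idx=20 entry=0x14007 [P=1 RW=1 US=1 PS=0]
  → PA=0x1476B  (2 entries read)
#1 VA=0x200B05 (r,kernel):
  L0: frame=0x12 idx=1 entry=0x70006 [P=0 RW=1 US=1 PS=0]
  ⇒ fault: PAGE_NOT_PRESENT  — 1 lookups
#2 VA=0x241476B (r,kernel):
  TLB hit vpn=0x2414 → PA=0x1476B
#3 VA=0x32052AF (r,kernel):
  L0: frame=0x12 idx=25 entry=0x17007 [P=1 RW=1 US=1 PS=0]
  L1: frame=0x17 idx=5 entry=0x1A007 [P=1 RW=1 US=1 PS=0]
  → PA=0x1A2AF  (2 entries read)
#4 VA=0x8021CA (r,kernel):
  L0: frame=0x12 idx=4 entry=0x1B007 [P=1 RW=1 US=1 PS=0]
  L1: frame=0x1B idx=2 entry=0x1F007 [P=1 RW=1 US=1 PS=0]
  → PA=0x1F1CA  (2 entries read)
#5 VA=0x3808B80 (r,kernel):
  L0: frame=0x12 idx=28 entry=0x21007 [P=1 RW=1 US=1 PS=0]
  L1: frame=0x21 idx=8 entry=0x23007 [P=1 RW=1 US=1 PS=0]
  → PA=0x23B80  (2 entries read)
#6 VA=0x3A0C26B (r,kernel):
  L0: frame=0x12 idx=29 entry=0x27007 [P=1 RW=1 US=1 PS=0]
  L1: frame=0x27 idx=12 entry=0x2A007 [P=1 RW=1 US=1 PS=0]
  → PA=0x2A26B  (2 entries read)

TLB: [["0x3205", "0x1A"], ["0x802", "0x1F"], ["0x3808", "0x23"], ["0x3A0C", "0x2A"]]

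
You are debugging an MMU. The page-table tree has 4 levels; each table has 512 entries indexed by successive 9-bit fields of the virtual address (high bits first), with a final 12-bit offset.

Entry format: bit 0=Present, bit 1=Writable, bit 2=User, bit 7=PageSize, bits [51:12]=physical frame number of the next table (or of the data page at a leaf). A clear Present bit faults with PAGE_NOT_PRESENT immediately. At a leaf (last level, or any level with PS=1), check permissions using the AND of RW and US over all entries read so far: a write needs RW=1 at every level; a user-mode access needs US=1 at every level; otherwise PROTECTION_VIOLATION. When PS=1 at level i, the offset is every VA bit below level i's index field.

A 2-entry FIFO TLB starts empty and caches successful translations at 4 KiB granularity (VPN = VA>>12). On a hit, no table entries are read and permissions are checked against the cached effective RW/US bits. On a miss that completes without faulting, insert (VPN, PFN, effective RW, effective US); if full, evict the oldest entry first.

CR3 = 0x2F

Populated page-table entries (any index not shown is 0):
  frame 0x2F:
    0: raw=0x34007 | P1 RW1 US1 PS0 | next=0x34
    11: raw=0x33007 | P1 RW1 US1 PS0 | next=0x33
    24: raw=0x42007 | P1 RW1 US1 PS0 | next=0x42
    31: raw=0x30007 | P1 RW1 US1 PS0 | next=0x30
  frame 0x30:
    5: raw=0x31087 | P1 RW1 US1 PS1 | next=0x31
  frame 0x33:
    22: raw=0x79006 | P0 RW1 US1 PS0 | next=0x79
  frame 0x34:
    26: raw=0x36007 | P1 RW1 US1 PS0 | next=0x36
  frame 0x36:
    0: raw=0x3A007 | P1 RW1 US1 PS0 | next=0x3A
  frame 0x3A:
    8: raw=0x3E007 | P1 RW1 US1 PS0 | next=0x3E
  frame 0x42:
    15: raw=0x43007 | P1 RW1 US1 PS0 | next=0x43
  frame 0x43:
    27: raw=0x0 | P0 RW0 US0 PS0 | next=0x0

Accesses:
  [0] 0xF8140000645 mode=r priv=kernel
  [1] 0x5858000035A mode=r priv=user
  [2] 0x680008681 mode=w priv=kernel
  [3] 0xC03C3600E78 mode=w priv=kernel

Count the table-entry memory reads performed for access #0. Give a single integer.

Trace:
#0 VA=0xF8140000645 (r,kernel):
  L0 @0x2F[31] → 0x30007  P=1,RW=1,US=1,PS=0
  L1 @0x30[5] → 0x31087  P=1,RW=1,US=1,PS=1
  ✓ 0x31645 (huge @L1)  — 2 lookups
#1 VA=0x5858000035A (r,user):
  L0 @0x2F[11] → 0x33007  P=1,RW=1,US=1,PS=0
  L1 @0x33[22] → 0x79006  P=0,RW=1,US=1,PS=0
  ✗ PAGE_NOT_PRESENT  [2 reads]
#2 VA=0x680008681 (w,kernel):
  L0 @0x2F[0] → 0x34007  P=1,RW=1,US=1,PS=0
  L1 @0x34[26] → 0x36007  P=1,RW=1,US=1,PS=0
  L2 @0x36[0] → 0x3A007  P=1,RW=1,US=1,PS=0
  L3 @0x3A[8] → 0x3E007  P=1,RW=1,US=1,PS=0
  ✓ 0x3E681  — 4 lookups
#3 VA=0xC03C3600E78 (w,kernel):
  L0 @0x2F[24] → 0x42007  P=1,RW=1,US=1,PS=0
  L1 @0x42[15] → 0x43007  P=1,RW=1,US=1,PS=0
  L2 @0x43[27] → 0x0  P=0,RW=0,US=0,PS=0
  ✗ PAGE_NOT_PRESENT  [3 reads]

Entries read for #0: 2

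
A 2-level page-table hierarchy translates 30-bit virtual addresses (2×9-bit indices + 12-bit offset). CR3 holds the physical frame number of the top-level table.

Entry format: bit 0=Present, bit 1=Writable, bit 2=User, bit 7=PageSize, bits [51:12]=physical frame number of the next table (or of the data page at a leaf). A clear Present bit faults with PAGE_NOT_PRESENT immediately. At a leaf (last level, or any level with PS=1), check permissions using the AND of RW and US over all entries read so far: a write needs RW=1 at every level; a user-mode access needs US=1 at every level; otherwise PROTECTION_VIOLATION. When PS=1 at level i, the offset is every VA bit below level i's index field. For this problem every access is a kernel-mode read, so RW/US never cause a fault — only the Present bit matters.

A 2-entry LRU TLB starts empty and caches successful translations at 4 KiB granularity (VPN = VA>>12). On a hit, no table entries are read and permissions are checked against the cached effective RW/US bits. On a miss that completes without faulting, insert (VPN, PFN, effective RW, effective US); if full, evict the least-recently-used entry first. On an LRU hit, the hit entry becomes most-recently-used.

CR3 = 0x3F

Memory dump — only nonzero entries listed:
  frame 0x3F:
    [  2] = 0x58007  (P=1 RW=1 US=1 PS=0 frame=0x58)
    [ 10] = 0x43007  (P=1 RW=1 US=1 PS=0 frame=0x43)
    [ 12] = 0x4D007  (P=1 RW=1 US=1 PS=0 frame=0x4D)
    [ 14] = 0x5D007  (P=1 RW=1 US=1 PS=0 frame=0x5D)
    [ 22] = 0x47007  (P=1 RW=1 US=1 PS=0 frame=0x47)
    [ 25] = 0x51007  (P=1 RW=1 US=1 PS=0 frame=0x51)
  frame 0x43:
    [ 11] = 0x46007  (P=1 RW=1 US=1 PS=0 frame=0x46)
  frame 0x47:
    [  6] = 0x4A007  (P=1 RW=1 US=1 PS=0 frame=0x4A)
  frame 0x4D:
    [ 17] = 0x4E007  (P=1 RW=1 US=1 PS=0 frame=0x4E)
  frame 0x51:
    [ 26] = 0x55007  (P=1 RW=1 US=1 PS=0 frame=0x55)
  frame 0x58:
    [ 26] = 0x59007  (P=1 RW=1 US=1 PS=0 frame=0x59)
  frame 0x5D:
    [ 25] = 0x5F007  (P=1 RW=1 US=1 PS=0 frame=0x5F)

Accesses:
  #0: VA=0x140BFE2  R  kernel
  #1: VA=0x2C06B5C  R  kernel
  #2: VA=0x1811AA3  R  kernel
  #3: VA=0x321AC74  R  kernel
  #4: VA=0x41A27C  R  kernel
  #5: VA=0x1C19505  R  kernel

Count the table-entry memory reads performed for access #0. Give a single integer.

Trace:
#0 VA=0x140BFE2 (r,kernel):
  L0 @0x3F[10] → 0x43007  P=1,RW=1,US=1,PS=0
  L1 @0x43[11] → 0x46007  P=1,RW=1,US=1,PS=0
  → PA=0x46FE2  (2 entries read)
#1 VA=0x2C06B5C (r,kernel):
  L0 @0x3F[22] → 0x47007  P=1,RW=1,US=1,PS=0
  L1 @0x47[6] → 0x4A007  P=1,RW=1,US=1,PS=0
  → PA=0x4AB5C  (2 entries read)
#2 VA=0x1811AA3 (r,kernel):
  L0 @0x3F[12] → 0x4D007  P=1,RW=1,US=1,PS=0
  L1 @0x4D[17] → 0x4E007  P=1,RW=1,US=1,PS=0
  → PA=0x4EAA3  (2 entries read)
#3 VA=0x321AC74 (r,kernel):
  L0 @0x3F[25] → 0x51007  P=1,RW=1,US=1,PS=0
  L1 @0x51[26] → 0x55007  P=1,RW=1,US=1,PS=0
  → PA=0x55C74  (2 entries read)
#4 VA=0x41A27C (r,kernel):
  L0 @0x3F[2] → 0x58007  P=1,RW=1,US=1,PS=0
  L1 @0x58[26] → 0x59007  P=1,RW=1,US=1,PS=0
  → PA=0x5927C  (2 entries read)
#5 VA=0x1C19505 (r,kernel):
  L0 @0x3F[14] → 0x5D007  P=1,RW=1,US=1,PS=0
  L1 @0x5D[25] → 0x5F007  P=1,RW=1,US=1,PS=0
  → PA=0x5F505  (2 entries read)

Entries read for #0: 2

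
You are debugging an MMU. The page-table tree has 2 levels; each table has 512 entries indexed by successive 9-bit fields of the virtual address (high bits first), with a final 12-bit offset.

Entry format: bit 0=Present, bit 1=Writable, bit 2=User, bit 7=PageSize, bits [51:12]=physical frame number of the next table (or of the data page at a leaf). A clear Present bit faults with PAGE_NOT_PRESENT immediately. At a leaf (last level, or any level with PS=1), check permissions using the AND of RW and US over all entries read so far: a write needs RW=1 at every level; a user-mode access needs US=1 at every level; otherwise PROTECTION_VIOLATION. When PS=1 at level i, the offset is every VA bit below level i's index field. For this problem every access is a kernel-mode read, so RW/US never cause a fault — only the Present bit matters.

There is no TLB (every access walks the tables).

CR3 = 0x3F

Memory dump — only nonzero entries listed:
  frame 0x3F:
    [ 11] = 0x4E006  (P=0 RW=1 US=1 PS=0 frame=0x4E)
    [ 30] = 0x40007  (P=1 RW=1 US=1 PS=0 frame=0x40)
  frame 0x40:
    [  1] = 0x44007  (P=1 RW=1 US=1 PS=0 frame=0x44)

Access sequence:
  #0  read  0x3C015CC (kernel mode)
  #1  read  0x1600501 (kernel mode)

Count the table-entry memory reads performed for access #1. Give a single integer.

Per-access translation:
#0 VA=0x3C015CC (r,kernel):
  lvl0: tbl 0x3F, slot 30 ⇒ 0x40007 (P1/RW1/US1/PS0)
  lvl1: tbl 0x40, slot 1 ⇒ 0x44007 (P1/RW1/US1/PS0)
  ⇒ phys 0x445CC  [2 reads]
#1 VA=0x1600501 (r,kernel):
  lvl0: tbl 0x3F, slot 11 ⇒ 0x4E006 (P0/RW1/US1/PS0)
  ✗ PAGE_NOT_PRESENT  [1 reads]

Entries read for #1: 1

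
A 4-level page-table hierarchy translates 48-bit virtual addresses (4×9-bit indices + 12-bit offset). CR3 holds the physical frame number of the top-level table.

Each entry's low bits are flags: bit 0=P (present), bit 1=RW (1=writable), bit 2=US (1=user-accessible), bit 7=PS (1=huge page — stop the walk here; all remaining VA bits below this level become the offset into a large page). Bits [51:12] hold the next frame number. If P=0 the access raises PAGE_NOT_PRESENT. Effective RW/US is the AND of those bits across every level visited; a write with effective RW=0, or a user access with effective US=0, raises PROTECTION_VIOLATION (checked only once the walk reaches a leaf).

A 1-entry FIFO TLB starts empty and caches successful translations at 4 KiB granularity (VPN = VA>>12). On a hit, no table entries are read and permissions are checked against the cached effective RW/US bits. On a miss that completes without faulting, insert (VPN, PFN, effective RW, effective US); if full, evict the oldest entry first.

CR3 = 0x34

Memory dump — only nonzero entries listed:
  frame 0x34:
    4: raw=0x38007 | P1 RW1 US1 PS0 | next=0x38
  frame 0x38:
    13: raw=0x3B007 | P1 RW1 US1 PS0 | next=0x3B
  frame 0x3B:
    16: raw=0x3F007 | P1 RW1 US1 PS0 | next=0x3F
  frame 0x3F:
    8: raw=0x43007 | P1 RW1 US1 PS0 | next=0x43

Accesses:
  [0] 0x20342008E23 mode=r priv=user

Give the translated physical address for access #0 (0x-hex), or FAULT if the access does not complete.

Trace:
#0 VA=0x20342008E23 (r,user):
  L0: frame=0x34 idx=4 entry=0x38007 [P=1 RW=1 US=1 PS=0]
  L1: frame=0x38 idx=13 entry=0x3B007 [P=1 RW=1 US=1 PS=0]
  L2: frame=0x3B idx=16 entry=0x3F007 [P=1 RW=1 US=1 PS=0]
  L3: frame=0x3F idx=8 entry=0x43007 [P=1 RW=1 US=1 PS=0]
  ✓ 0x43E23  — 4 lookups

Access #0 PA: 0x43E23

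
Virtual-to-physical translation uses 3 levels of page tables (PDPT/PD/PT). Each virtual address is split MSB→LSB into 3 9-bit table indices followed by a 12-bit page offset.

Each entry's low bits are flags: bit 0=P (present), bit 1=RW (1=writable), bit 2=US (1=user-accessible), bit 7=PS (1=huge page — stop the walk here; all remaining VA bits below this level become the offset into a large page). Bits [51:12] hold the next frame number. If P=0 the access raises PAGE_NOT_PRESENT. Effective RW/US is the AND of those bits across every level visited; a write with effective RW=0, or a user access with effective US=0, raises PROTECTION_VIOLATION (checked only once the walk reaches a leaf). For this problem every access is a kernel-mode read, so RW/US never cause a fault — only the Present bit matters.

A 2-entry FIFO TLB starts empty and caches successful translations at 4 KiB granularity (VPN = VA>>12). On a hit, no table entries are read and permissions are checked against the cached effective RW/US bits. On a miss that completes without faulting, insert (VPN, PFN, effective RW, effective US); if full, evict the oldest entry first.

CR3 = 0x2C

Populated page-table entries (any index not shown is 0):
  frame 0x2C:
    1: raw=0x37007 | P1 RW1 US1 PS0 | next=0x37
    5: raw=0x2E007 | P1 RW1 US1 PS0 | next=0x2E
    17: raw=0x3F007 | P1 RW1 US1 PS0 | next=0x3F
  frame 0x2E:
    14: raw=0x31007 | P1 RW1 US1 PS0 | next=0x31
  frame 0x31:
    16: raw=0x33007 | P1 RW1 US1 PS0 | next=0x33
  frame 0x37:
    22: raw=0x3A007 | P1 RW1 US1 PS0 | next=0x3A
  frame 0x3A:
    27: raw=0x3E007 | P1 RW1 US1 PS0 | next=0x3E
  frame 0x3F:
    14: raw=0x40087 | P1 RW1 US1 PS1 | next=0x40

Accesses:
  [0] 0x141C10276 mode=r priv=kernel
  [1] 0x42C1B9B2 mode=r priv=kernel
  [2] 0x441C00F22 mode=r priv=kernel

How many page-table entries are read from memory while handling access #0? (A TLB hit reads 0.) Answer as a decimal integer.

Walk each access:
#0 VA=0x141C10276 (r,kernel):
  [0] read 0x2C idx=5: raw=0x2E007 flags P=1 W=1 U=1 S=0
  [1] read 0x2E idx=14: raw=0x31007 flags P=1 W=1 U=1 S=0
  [2] read 0x31 idx=16: raw=0x33007 flags P=1 W=1 U=1 S=0
  → PA=0x33276  (3 entries read)
#1 VA=0x42C1B9B2 (r,kernel):
  [0] read 0x2C idx=1: raw=0x37007 flags P=1 W=1 U=1 S=0
  [1] read 0x37 idx=22: raw=0x3A007 flags P=1 W=1 U=1 S=0
  [2] read 0x3A idx=27: raw=0x3E007 flags P=1 W=1 U=1 S=0
  → PA=0x3E9B2  (3 entries read)
#2 VA=0x441C00F22 (r,kernel):
  [0] read 0x2C idx=17: raw=0x3F007 flags P=1 W=1 U=1 S=0
  [1] read 0x3F idx=14: raw=0x40087 flags P=1 W=1 U=1 S=1
  → PA=0x40F22 (huge @L1)  (2 entries read)

Entries read for #0: 3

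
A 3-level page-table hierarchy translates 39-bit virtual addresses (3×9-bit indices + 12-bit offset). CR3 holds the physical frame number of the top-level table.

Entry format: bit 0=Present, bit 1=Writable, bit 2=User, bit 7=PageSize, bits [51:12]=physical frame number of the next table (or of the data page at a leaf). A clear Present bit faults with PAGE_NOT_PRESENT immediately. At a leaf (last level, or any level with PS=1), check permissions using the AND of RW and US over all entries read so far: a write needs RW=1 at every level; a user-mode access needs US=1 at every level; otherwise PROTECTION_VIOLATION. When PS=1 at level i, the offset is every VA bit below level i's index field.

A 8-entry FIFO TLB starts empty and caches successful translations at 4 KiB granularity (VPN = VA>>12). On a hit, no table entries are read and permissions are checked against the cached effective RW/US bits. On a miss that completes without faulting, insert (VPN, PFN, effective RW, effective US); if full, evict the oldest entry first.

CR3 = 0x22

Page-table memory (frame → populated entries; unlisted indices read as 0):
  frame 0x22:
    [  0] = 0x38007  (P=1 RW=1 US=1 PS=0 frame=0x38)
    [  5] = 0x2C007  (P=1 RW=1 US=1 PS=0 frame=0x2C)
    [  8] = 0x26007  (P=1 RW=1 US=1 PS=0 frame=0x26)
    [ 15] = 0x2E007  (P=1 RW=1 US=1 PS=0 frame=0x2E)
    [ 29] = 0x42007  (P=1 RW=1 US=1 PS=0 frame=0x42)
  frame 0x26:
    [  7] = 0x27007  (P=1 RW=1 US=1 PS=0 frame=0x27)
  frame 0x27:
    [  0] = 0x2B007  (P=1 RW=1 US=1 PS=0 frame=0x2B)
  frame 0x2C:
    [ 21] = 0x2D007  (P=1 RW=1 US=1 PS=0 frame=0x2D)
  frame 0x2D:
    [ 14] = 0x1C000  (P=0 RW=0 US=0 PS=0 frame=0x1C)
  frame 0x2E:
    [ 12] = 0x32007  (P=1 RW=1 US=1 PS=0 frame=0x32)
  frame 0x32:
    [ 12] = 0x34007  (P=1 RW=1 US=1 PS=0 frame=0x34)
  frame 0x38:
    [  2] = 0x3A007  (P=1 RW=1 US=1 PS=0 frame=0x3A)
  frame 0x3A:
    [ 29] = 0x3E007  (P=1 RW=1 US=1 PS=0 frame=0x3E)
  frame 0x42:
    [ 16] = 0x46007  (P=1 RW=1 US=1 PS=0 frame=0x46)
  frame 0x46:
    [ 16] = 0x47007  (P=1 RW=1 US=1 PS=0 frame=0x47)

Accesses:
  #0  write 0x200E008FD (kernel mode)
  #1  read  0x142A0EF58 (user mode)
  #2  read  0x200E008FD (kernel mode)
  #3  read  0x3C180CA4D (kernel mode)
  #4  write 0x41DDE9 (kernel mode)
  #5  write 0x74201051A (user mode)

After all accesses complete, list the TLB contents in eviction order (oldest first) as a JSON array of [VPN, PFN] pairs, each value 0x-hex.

Walk each access:
#0 VA=0x200E008FD (w,kernel):
  lvl0: tbl 0x22, slot 8 ⇒ 0x26007 (P1/RW1/US1/PS0)
  lvl1: tbl 0x26, slot 7 ⇒ 0x27007 (P1/RW1/US1/PS0)
  lvl2: tbl 0x27, slot 0 ⇒ 0x2B007 (P1/RW1/US1/PS0)
  ✓ 0x2B8FD  — 3 lookups
#1 VA=0x142A0EF58 (r,user):
  lvl0: tbl 0x22, slot 5 ⇒ 0x2C007 (P1/RW1/US1/PS0)
  lvl1: tbl 0x2C, slot 21 ⇒ 0x2D007 (P1/RW1/US1/PS0)
  lvl2: tbl 0x2D, slot 14 ⇒ 0x1C000 (P0/RW0/US0/PS0)
  → PAGE_NOT_PRESENT  (3 entries read)
#2 VA=0x200E008FD (r,kernel):
  TLB hit vpn=0x200E00 → PA=0x2B8FD
#3 VA=0x3C180CA4D (r,kernel):
  lvl0: tbl 0x22, slot 15 ⇒ 0x2E007 (P1/RW1/US1/PS0)
  lvl1: tbl 0x2E, slot 12 ⇒ 0x32007 (P1/RW1/US1/PS0)
  lvl2: tbl 0x32, slot 12 ⇒ 0x34007 (P1/RW1/US1/PS0)
  ✓ 0x34A4D  — 3 lookups
#4 VA=0x41DDE9 (w,kernel):
  lvl0: tbl 0x22, slot 0 ⇒ 0x38007 (P1/RW1/US1/PS0)
  lvl1: tbl 0x38, slot 2 ⇒ 0x3A007 (P1/RW1/US1/PS0)
  lvl2: tbl 0x3A, slot 29 ⇒ 0x3E007 (P1/RW1/US1/PS0)
  ✓ 0x3EDE9  — 3 lookups
#5 VA=0x74201051A (w,user):
  lvl0: tbl 0x22, slot 29 ⇒ 0x42007 (P1/RW1/US1/PS0)
  lvl1: tbl 0x42, slot 16 ⇒ 0x46007 (P1/RW1/US1/PS0)
  lvl2: tbl 0x46, slot 16 ⇒ 0x47007 (P1/RW1/US1/PS0)
  ✓ 0x4751A  — 3 lookups

TLB: [["0x200E00", "0x2B"], ["0x3C180C", "0x34"], ["0x41D", "0x3E"], ["0x742010", "0x47"]]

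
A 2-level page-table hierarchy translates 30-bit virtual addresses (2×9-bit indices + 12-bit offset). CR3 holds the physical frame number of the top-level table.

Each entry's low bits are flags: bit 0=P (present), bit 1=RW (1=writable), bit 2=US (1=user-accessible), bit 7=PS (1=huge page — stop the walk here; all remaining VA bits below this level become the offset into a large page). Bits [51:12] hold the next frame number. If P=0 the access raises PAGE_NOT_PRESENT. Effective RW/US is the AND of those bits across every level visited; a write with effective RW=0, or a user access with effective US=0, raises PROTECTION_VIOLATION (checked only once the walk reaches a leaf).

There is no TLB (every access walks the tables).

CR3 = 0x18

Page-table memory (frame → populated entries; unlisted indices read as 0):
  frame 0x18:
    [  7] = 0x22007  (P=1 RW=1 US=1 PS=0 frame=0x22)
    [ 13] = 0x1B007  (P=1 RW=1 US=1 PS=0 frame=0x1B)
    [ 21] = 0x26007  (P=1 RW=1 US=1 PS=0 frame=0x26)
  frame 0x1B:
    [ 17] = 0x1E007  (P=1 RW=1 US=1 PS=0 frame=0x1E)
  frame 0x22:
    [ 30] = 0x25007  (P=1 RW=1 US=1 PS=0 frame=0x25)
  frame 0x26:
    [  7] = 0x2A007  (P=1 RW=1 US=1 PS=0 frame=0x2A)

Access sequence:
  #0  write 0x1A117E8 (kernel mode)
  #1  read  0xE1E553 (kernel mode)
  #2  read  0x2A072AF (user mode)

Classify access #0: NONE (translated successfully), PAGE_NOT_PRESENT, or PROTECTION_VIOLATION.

Per-access translation:
#0 VA=0x1A117E8 (w,kernel):
  [0] read 0x18 idx=13: raw=0x1B007 flags P=1 W=1 U=1 S=0
  [1] read 0x1B idx=17: raw=0x1E007 flags P=1 W=1 U=1 S=0
  ⇒ phys 0x1E7E8  [2 reads]
#1 VA=0xE1E553 (r,kernel):
  [0] read 0x18 idx=7: raw=0x22007 flags P=1 W=1 U=1 S=0
  [1] read 0x22 idx=30: raw=0x25007 flags P=1 W=1 U=1 S=0
  ⇒ phys 0x25553  [2 reads]
#2 VA=0x2A072AF (r,user):
  [0] read 0x18 idx=21: raw=0x26007 flags P=1 W=1 U=1 S=0
  [1] read 0x26 idx=7: raw=0x2A007 flags P=1 W=1 U=1 S=0
  ⇒ phys 0x2A2AF  [2 reads]

Access #0 fault: NONE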